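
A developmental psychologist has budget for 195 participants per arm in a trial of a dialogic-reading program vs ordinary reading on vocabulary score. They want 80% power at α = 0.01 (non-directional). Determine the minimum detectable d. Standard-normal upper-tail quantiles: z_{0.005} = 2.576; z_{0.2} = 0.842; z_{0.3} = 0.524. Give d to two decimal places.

For two independent groups of n = 195 each: d_min = (z_{α/2} + z_β)·√(2/n).
z-sum = 2.576 + 0.842 = 3.418.
d_min = 3.418 × √(2/195) = 3.418 × 0.1013 = 0.346.

d_min ≈ 0.35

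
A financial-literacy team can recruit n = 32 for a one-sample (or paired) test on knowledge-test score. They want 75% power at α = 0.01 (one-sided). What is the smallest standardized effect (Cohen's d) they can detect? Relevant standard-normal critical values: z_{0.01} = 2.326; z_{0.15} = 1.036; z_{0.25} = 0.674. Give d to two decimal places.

d_min ≈ 0.53

For a single sample (or paired design) of n = 32: d_min = (z_{α} + z_β)/√n.
z-sum = 2.326 + 0.674 = 3.000.
d_min = 3.000 / √32 = 3.000 / 5.657 = 0.530.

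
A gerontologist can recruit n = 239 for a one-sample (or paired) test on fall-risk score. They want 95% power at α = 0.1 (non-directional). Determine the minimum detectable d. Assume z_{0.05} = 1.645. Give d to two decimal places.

For a single sample (or paired design) of n = 239: d_min = (z_{α/2} + z_β)/√n.
z-sum = 1.645 + 1.645 = 3.290.
d_min = 3.290 / √239 = 3.290 / 15.460 = 0.213.

d_min ≈ 0.21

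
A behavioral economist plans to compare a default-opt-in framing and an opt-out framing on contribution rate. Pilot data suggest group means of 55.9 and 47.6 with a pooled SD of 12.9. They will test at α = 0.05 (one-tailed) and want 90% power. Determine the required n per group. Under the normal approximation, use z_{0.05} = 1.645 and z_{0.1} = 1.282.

n = 42 per group

Cohen's d = |M₁ − M₂| / SD_pooled = |55.9 − 47.6| / 12.9 = 8.3 / 12.9 = 0.643.
For two independent groups with equal n: n = 2·((z_{α} + z_β) / d)².
z_{α} + z_β = 1.645 + 1.282 = 2.927.
n = 2 × (2.927 / 0.643)² = 2 × 4.552² = 2 × 20.72 = 41.4.
Round up to the next whole participant.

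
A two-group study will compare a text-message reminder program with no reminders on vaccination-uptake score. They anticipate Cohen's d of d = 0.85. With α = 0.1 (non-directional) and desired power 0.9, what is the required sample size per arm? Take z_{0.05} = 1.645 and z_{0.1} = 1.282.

n = 24 per group

For two independent groups with equal n: n = 2·((z_{α/2} + z_β) / d)².
z_{α/2} + z_β = 1.645 + 1.282 = 2.927.
n = 2 × (2.927 / 0.85)² = 2 × 3.444² = 2 × 11.86 = 23.7.
Round up to the next whole participant.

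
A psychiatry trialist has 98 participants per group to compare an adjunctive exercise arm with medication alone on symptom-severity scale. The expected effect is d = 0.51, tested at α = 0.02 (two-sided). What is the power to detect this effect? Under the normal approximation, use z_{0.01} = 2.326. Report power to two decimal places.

power ≈ 0.89

For two equal groups, power = Φ(d·√(n/2) − z_{α/2}).
d·√(n/2) = 0.51 × √(98/2) = 0.51 × 7.000 = 3.570.
z_β = 3.570 − 2.326 = 1.244.
Power = Φ(1.244) = 0.893.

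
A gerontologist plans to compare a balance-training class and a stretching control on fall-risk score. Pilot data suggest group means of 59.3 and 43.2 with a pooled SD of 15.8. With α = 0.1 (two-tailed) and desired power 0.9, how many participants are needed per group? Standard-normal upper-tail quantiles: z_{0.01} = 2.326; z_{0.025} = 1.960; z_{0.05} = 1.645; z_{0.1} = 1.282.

n = 17 per group

Cohen's d = |M₁ − M₂| / SD_pooled = |59.3 − 43.2| / 15.8 = 16.1 / 15.8 = 1.019.
For two independent groups with equal n: n = 2·((z_{α/2} + z_β) / d)².
z_{α/2} + z_β = 1.645 + 1.282 = 2.927.
n = 2 × (2.927 / 1.019)² = 2 × 2.872² = 2 × 8.25 = 16.5.
Round up to the next whole participant.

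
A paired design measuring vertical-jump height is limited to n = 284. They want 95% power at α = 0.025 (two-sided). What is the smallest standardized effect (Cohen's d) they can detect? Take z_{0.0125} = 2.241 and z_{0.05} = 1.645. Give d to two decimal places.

d_min ≈ 0.23

For a single sample (or paired design) of n = 284: d_min = (z_{α/2} + z_β)/√n.
z-sum = 2.241 + 1.645 = 3.886.
d_min = 3.886 / √284 = 3.886 / 16.852 = 0.231.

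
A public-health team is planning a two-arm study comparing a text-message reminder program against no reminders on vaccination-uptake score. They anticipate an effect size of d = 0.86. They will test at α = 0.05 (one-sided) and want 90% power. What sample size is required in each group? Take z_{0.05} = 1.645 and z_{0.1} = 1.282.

n = 24 per group

For two independent groups with equal n: n = 2·((z_{α} + z_β) / d)².
z_{α} + z_β = 1.645 + 1.282 = 2.927.
n = 2 × (2.927 / 0.86)² = 2 × 3.403² = 2 × 11.58 = 23.2.
Round up to the next whole participant.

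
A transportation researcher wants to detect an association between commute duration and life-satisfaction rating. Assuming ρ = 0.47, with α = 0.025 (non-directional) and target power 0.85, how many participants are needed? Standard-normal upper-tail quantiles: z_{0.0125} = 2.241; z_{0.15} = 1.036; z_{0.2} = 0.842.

Fisher's z: C = ½·ln((1+r)/(1−r)) = ½·ln(2.7736) = 0.5101.
n = ((z_{α/2} + z_β)/C)² + 3.
(2.241 + 1.036) / 0.5101 = 3.277 / 0.5101 = 6.424.
n = 6.424² + 3 = 41.27 + 3 = 44.3.
Round up.

n = 45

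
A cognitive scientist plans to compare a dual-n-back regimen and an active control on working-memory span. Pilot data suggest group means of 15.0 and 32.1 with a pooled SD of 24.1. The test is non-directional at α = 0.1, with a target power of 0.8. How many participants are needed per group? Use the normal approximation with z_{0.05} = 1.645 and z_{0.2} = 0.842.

n = 25 per group

Cohen's d = |M₁ − M₂| / SD_pooled = |15.0 − 32.1| / 24.1 = 17.1 / 24.1 = 0.710.
For two independent groups with equal n: n = 2·((z_{α/2} + z_β) / d)².
z_{α/2} + z_β = 1.645 + 0.842 = 2.487.
n = 2 × (2.487 / 0.710)² = 2 × 3.503² = 2 × 12.27 = 24.5.
Round up to the next whole participant.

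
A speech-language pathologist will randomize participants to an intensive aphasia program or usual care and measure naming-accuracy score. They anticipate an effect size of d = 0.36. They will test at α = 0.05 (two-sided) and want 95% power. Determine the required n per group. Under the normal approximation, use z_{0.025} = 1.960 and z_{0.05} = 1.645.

n = 201 per group

For two independent groups with equal n: n = 2·((z_{α/2} + z_β) / d)².
z_{α/2} + z_β = 1.960 + 1.645 = 3.605.
n = 2 × (3.605 / 0.36)² = 2 × 10.014² = 2 × 100.28 = 200.6.
Round up to the next whole participant.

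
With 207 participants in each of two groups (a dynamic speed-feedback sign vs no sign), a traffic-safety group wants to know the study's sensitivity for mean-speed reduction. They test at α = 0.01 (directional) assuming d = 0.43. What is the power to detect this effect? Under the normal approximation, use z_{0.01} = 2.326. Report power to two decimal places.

power ≈ 0.98

For two equal groups, power = Φ(d·√(n/2) − z_{α}).
d·√(n/2) = 0.43 × √(207/2) = 0.43 × 10.173 = 4.375.
z_β = 4.375 − 2.326 = 2.049.
Power = Φ(2.049) = 0.980.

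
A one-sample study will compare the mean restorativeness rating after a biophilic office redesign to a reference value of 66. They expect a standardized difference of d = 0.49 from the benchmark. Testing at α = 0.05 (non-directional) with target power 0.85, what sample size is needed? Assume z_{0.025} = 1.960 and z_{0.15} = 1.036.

n = 38

For a one-sample test: n = ((z_{α/2} + z_β) / d)².
z_{α/2} + z_β = 1.960 + 1.036 = 2.996.
n = (2.996 / 0.49)² = 6.114² = 37.38.
Round up.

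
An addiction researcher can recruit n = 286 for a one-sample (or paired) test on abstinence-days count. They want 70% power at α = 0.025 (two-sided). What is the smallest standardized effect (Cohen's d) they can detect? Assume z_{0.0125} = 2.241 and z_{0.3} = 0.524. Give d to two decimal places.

For a single sample (or paired design) of n = 286: d_min = (z_{α/2} + z_β)/√n.
z-sum = 2.241 + 0.524 = 2.765.
d_min = 2.765 / √286 = 2.765 / 16.912 = 0.163.

d_min ≈ 0.16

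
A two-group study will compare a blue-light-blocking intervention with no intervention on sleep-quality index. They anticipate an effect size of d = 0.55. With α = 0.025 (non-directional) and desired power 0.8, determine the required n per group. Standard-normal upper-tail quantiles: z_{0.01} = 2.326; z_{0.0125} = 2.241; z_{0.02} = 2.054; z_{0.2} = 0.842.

n = 63 per group

For two independent groups with equal n: n = 2·((z_{α/2} + z_β) / d)².
z_{α/2} + z_β = 2.241 + 0.842 = 3.083.
n = 2 × (3.083 / 0.55)² = 2 × 5.605² = 2 × 31.42 = 62.8.
Round up to the next whole participant.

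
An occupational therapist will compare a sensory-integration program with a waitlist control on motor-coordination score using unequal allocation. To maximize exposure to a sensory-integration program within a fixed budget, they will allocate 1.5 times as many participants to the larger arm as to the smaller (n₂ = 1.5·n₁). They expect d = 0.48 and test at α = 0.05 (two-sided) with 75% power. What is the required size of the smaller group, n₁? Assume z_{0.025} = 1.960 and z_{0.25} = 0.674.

With allocation ratio k = n₂/n₁ = 1.5, Var(x̄₁−x̄₂) = σ²(1/n₁ + 1/(k·n₁)) = σ²·(k+1)/(k·n₁).
So n₁ = (1 + 1/k)·((z_{α/2} + z_β)/d)² = 1.667 × (2.634/0.48)².
n₁ = 1.667 × 30.11 = 50.2.
Round up: n₁ = 51, giving n₂ = ⌈1.5 × 51⌉ = ⌈76.5⌉ = 77.

n₁ = 51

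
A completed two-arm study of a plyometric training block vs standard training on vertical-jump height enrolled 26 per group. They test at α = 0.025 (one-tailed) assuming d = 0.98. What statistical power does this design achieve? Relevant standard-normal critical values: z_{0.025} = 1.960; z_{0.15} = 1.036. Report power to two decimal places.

For two equal groups, power = Φ(d·√(n/2) − z_{α}).
d·√(n/2) = 0.98 × √(26/2) = 0.98 × 3.606 = 3.533.
z_β = 3.533 − 1.960 = 1.573.
Power = Φ(1.573) = 0.942.

power ≈ 0.94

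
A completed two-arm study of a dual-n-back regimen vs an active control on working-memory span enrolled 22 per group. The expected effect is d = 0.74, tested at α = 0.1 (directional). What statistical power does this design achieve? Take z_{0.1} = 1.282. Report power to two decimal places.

For two equal groups, power = Φ(d·√(n/2) − z_{α}).
d·√(n/2) = 0.74 × √(22/2) = 0.74 × 3.317 = 2.454.
z_β = 2.454 − 1.282 = 1.172.
Power = Φ(1.172) = 0.879.

power ≈ 0.88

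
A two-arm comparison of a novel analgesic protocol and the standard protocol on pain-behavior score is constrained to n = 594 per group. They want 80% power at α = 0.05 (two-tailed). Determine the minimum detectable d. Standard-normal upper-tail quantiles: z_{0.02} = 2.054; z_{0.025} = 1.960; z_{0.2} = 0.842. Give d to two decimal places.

d_min ≈ 0.16

For two independent groups of n = 594 each: d_min = (z_{α/2} + z_β)·√(2/n).
z-sum = 1.960 + 0.842 = 2.802.
d_min = 2.802 × √(2/594) = 2.802 × 0.0580 = 0.163.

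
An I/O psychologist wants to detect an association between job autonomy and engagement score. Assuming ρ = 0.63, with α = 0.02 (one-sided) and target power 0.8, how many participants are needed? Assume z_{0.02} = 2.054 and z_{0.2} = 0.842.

Fisher's z: C = ½·ln((1+r)/(1−r)) = ½·ln(4.4054) = 0.7414.
n = ((z_{α} + z_β)/C)² + 3.
(2.054 + 0.842) / 0.7414 = 2.896 / 0.7414 = 3.906.
n = 3.906² + 3 = 15.26 + 3 = 18.3.
Round up.

n = 19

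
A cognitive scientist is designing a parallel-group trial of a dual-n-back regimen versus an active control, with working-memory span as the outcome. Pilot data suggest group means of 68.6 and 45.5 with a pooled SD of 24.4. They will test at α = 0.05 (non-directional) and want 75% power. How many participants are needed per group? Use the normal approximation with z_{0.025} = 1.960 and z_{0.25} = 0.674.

Cohen's d = |M₁ − M₂| / SD_pooled = |68.6 − 45.5| / 24.4 = 23.1 / 24.4 = 0.947.
For two independent groups with equal n: n = 2·((z_{α/2} + z_β) / d)².
z_{α/2} + z_β = 1.960 + 0.674 = 2.634.
n = 2 × (2.634 / 0.947)² = 2 × 2.781² = 2 × 7.74 = 15.5.
Round up to the next whole participant.

n = 16 per group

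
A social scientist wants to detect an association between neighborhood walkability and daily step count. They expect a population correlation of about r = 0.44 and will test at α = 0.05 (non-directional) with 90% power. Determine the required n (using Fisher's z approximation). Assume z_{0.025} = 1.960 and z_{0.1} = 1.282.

Fisher's z: C = ½·ln((1+r)/(1−r)) = ½·ln(2.5714) = 0.4722.
n = ((z_{α/2} + z_β)/C)² + 3.
(1.960 + 1.282) / 0.4722 = 3.242 / 0.4722 = 6.866.
n = 6.866² + 3 = 47.14 + 3 = 50.1.
Round up.

n = 51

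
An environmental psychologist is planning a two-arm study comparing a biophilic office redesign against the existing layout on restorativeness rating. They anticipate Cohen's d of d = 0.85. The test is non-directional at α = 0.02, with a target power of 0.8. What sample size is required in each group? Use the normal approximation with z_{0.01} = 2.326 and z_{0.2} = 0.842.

n = 28 per group

For two independent groups with equal n: n = 2·((z_{α/2} + z_β) / d)².
z_{α/2} + z_β = 2.326 + 0.842 = 3.168.
n = 2 × (3.168 / 0.85)² = 2 × 3.727² = 2 × 13.89 = 27.8.
Round up to the next whole participant.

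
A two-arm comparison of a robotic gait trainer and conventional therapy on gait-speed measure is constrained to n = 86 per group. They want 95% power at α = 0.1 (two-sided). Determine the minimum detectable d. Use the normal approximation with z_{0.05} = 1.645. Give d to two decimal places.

For two independent groups of n = 86 each: d_min = (z_{α/2} + z_β)·√(2/n).
z-sum = 1.645 + 1.645 = 3.290.
d_min = 3.290 × √(2/86) = 3.290 × 0.1525 = 0.502.

d_min ≈ 0.50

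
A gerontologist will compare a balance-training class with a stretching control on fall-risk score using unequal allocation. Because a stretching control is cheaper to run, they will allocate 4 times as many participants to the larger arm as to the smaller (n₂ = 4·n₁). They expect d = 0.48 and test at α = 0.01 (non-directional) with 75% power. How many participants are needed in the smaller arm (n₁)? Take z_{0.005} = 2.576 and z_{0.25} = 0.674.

n₁ = 58

With allocation ratio k = n₂/n₁ = 4, Var(x̄₁−x̄₂) = σ²(1/n₁ + 1/(k·n₁)) = σ²·(k+1)/(k·n₁).
So n₁ = (1 + 1/k)·((z_{α/2} + z_β)/d)² = 1.250 × (3.250/0.48)².
n₁ = 1.250 × 45.84 = 57.3.
Round up: n₁ = 58, giving n₂ = 4 × 58 = 232.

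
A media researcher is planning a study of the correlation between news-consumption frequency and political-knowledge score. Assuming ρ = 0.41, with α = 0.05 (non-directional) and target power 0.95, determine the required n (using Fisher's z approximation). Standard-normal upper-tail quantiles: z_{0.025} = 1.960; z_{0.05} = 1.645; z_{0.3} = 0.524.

n = 72

Fisher's z: C = ½·ln((1+r)/(1−r)) = ½·ln(2.3898) = 0.4356.
n = ((z_{α/2} + z_β)/C)² + 3.
(1.960 + 1.645) / 0.4356 = 3.605 / 0.4356 = 8.276.
n = 8.276² + 3 = 68.49 + 3 = 71.5.
Round up.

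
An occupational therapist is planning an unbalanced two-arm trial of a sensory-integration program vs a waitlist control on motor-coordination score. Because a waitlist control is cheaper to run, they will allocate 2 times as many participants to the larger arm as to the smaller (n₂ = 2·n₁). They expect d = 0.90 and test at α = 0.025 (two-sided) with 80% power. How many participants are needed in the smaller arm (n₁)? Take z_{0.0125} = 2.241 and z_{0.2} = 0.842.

With allocation ratio k = n₂/n₁ = 2, Var(x̄₁−x̄₂) = σ²(1/n₁ + 1/(k·n₁)) = σ²·(k+1)/(k·n₁).
So n₁ = (1 + 1/k)·((z_{α/2} + z_β)/d)² = 1.500 × (3.083/0.90)².
n₁ = 1.500 × 11.73 = 17.6.
Round up: n₁ = 18, giving n₂ = 2 × 18 = 36.

n₁ = 18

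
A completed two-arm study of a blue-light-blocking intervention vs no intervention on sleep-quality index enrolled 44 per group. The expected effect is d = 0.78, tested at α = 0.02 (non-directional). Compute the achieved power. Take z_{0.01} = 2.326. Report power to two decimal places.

power ≈ 0.91

For two equal groups, power = Φ(d·√(n/2) − z_{α/2}).
d·√(n/2) = 0.78 × √(44/2) = 0.78 × 4.690 = 3.659.
z_β = 3.659 − 2.326 = 1.333.
Power = Φ(1.333) = 0.909.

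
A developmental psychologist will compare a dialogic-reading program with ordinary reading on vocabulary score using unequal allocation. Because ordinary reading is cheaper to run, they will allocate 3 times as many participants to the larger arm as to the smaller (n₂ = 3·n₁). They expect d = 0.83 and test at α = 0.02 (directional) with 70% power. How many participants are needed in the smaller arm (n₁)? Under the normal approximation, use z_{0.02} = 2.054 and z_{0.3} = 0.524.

With allocation ratio k = n₂/n₁ = 3, Var(x̄₁−x̄₂) = σ²(1/n₁ + 1/(k·n₁)) = σ²·(k+1)/(k·n₁).
So n₁ = (1 + 1/k)·((z_{α} + z_β)/d)² = 1.333 × (2.578/0.83)².
n₁ = 1.333 × 9.65 = 12.9.
Round up: n₁ = 13, giving n₂ = 3 × 13 = 39.

n₁ = 13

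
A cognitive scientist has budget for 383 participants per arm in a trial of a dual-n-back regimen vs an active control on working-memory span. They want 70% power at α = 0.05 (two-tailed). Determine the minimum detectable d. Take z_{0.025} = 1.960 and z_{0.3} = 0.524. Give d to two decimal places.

For two independent groups of n = 383 each: d_min = (z_{α/2} + z_β)·√(2/n).
z-sum = 1.960 + 0.524 = 2.484.
d_min = 2.484 × √(2/383) = 2.484 × 0.0723 = 0.180.

d_min ≈ 0.18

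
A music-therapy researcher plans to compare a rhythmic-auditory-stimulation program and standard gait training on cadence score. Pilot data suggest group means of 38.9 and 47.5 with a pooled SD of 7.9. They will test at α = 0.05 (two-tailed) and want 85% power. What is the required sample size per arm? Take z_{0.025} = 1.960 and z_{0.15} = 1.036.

Cohen's d = |M₁ − M₂| / SD_pooled = |38.9 − 47.5| / 7.9 = 8.6 / 7.9 = 1.089.
For two independent groups with equal n: n = 2·((z_{α/2} + z_β) / d)².
z_{α/2} + z_β = 1.960 + 1.036 = 2.996.
n = 2 × (2.996 / 1.089)² = 2 × 2.751² = 2 × 7.57 = 15.1.
Round up to the next whole participant.

n = 16 per group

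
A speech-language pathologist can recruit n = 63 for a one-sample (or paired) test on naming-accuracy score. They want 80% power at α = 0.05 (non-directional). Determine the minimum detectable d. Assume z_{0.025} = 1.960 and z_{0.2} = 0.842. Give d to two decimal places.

d_min ≈ 0.35

For a single sample (or paired design) of n = 63: d_min = (z_{α/2} + z_β)/√n.
z-sum = 1.960 + 0.842 = 2.802.
d_min = 2.802 / √63 = 2.802 / 7.937 = 0.353.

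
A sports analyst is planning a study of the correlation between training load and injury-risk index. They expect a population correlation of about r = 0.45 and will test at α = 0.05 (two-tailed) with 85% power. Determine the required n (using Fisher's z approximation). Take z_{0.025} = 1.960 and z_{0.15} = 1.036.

n = 42

Fisher's z: C = ½·ln((1+r)/(1−r)) = ½·ln(2.6364) = 0.4847.
n = ((z_{α/2} + z_β)/C)² + 3.
(1.960 + 1.036) / 0.4847 = 2.996 / 0.4847 = 6.181.
n = 6.181² + 3 = 38.21 + 3 = 41.2.
Round up.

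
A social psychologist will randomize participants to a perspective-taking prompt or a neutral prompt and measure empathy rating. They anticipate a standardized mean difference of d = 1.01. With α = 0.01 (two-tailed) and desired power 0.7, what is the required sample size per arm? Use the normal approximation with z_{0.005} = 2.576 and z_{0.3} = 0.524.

n = 19 per group

For two independent groups with equal n: n = 2·((z_{α/2} + z_β) / d)².
z_{α/2} + z_β = 2.576 + 0.524 = 3.100.
n = 2 × (3.100 / 1.01)² = 2 × 3.069² = 2 × 9.42 = 18.8.
Round up to the next whole participant.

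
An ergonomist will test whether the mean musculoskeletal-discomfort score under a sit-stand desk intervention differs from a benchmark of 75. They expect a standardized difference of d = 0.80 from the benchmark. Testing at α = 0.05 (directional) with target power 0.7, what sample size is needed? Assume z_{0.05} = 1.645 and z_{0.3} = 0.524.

For a one-sample test: n = ((z_{α} + z_β) / d)².
z_{α} + z_β = 1.645 + 0.524 = 2.169.
n = (2.169 / 0.80)² = 2.711² = 7.35.
Round up.

n = 8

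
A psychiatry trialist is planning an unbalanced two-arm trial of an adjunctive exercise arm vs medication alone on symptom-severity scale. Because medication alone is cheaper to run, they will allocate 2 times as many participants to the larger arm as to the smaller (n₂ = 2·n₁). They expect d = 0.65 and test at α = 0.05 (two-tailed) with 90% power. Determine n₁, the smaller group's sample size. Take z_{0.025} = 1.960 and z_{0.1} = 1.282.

n₁ = 38

With allocation ratio k = n₂/n₁ = 2, Var(x̄₁−x̄₂) = σ²(1/n₁ + 1/(k·n₁)) = σ²·(k+1)/(k·n₁).
So n₁ = (1 + 1/k)·((z_{α/2} + z_β)/d)² = 1.500 × (3.242/0.65)².
n₁ = 1.500 × 24.88 = 37.3.
Round up: n₁ = 38, giving n₂ = 2 × 38 = 76.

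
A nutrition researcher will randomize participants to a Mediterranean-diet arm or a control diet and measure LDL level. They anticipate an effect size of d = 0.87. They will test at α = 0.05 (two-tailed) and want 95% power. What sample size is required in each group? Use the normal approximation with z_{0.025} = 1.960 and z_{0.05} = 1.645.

n = 35 per group

For two independent groups with equal n: n = 2·((z_{α/2} + z_β) / d)².
z_{α/2} + z_β = 1.960 + 1.645 = 3.605.
n = 2 × (3.605 / 0.87)² = 2 × 4.144² = 2 × 17.17 = 34.3.
Round up to the next whole participant.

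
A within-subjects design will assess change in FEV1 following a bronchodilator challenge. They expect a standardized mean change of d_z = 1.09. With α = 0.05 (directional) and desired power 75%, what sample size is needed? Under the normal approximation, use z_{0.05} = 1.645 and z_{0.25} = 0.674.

n = 5 pairs

For a paired (one-sample on differences) test: n = ((z_{α} + z_β) / d)².
z_{α} + z_β = 1.645 + 0.674 = 2.319.
n = (2.319 / 1.09)² = 2.128² = 4.53.
Round up.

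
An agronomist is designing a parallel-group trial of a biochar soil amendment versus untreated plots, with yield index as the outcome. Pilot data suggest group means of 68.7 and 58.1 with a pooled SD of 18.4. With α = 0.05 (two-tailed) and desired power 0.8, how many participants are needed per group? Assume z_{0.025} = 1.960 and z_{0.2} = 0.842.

n = 48 per group

Cohen's d = |M₁ − M₂| / SD_pooled = |68.7 − 58.1| / 18.4 = 10.6 / 18.4 = 0.576.
For two independent groups with equal n: n = 2·((z_{α/2} + z_β) / d)².
z_{α/2} + z_β = 1.960 + 0.842 = 2.802.
n = 2 × (2.802 / 0.576)² = 2 × 4.865² = 2 × 23.66 = 47.3.
Round up to the next whole participant.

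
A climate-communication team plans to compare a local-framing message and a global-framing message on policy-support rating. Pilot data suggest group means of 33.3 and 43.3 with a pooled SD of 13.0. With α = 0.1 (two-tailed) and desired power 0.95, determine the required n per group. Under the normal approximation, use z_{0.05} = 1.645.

n = 37 per group

Cohen's d = |M₁ − M₂| / SD_pooled = |33.3 − 43.3| / 13.0 = 10.0 / 13.0 = 0.769.
For two independent groups with equal n: n = 2·((z_{α/2} + z_β) / d)².
z_{α/2} + z_β = 1.645 + 1.645 = 3.290.
n = 2 × (3.290 / 0.769)² = 2 × 4.278² = 2 × 18.30 = 36.6.
Round up to the next whole participant.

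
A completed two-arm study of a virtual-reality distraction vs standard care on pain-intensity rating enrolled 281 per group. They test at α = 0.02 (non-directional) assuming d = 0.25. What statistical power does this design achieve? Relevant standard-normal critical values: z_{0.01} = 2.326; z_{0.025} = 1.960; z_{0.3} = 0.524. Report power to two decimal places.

power ≈ 0.74

For two equal groups, power = Φ(d·√(n/2) − z_{α/2}).
d·√(n/2) = 0.25 × √(281/2) = 0.25 × 11.853 = 2.963.
z_β = 2.963 − 2.326 = 0.637.
Power = Φ(0.637) = 0.738.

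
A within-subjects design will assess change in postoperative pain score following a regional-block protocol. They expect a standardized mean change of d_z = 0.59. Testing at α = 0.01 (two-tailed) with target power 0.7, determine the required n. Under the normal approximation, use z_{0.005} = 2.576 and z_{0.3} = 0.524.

For a paired (one-sample on differences) test: n = ((z_{α/2} + z_β) / d)².
z_{α/2} + z_β = 2.576 + 0.524 = 3.100.
n = (3.100 / 0.59)² = 5.254² = 27.61.
Round up.

n = 28 pairs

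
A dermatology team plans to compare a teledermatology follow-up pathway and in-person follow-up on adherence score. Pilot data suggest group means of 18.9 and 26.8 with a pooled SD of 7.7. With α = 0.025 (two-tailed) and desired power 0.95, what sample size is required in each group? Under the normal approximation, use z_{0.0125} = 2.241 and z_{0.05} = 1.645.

Cohen's d = |M₁ − M₂| / SD_pooled = |18.9 − 26.8| / 7.7 = 7.9 / 7.7 = 1.026.
For two independent groups with equal n: n = 2·((z_{α/2} + z_β) / d)².
z_{α/2} + z_β = 2.241 + 1.645 = 3.886.
n = 2 × (3.886 / 1.026)² = 2 × 3.788² = 2 × 14.35 = 28.7.
Round up to the next whole participant.

n = 29 per group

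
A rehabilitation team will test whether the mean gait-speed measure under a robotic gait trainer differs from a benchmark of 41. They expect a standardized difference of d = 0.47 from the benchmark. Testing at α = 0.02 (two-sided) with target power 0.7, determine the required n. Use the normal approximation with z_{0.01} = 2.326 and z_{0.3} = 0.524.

For a one-sample test: n = ((z_{α/2} + z_β) / d)².
z_{α/2} + z_β = 2.326 + 0.524 = 2.850.
n = (2.850 / 0.47)² = 6.064² = 36.77.
Round up.

n = 37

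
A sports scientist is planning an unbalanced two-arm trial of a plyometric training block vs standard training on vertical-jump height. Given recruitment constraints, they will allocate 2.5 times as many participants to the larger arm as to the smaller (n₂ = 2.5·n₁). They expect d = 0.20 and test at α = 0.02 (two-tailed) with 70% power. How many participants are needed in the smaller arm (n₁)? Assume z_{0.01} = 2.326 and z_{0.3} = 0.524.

n₁ = 285

With allocation ratio k = n₂/n₁ = 2.5, Var(x̄₁−x̄₂) = σ²(1/n₁ + 1/(k·n₁)) = σ²·(k+1)/(k·n₁).
So n₁ = (1 + 1/k)·((z_{α/2} + z_β)/d)² = 1.400 × (2.850/0.20)².
n₁ = 1.400 × 203.06 = 284.3.
Round up: n₁ = 285, giving n₂ = ⌈2.5 × 285⌉ = ⌈712.5⌉ = 713.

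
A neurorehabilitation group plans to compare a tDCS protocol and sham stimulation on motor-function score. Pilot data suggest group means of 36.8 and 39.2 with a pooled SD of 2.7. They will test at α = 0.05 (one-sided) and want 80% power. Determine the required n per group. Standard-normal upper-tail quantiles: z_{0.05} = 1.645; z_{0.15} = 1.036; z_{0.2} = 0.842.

Cohen's d = |M₁ − M₂| / SD_pooled = |36.8 − 39.2| / 2.7 = 2.4 / 2.7 = 0.889.
For two independent groups with equal n: n = 2·((z_{α} + z_β) / d)².
z_{α} + z_β = 1.645 + 0.842 = 2.487.
n = 2 × (2.487 / 0.889)² = 2 × 2.798² = 2 × 7.83 = 15.7.
Round up to the next whole participant.

n = 16 per group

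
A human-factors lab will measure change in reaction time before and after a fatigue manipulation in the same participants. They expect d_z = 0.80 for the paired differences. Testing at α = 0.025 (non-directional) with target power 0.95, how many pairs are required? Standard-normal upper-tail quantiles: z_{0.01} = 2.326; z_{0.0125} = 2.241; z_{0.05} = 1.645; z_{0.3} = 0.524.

n = 24 pairs

For a paired (one-sample on differences) test: n = ((z_{α/2} + z_β) / d)².
z_{α/2} + z_β = 2.241 + 1.645 = 3.886.
n = (3.886 / 0.80)² = 4.857² = 23.60.
Round up.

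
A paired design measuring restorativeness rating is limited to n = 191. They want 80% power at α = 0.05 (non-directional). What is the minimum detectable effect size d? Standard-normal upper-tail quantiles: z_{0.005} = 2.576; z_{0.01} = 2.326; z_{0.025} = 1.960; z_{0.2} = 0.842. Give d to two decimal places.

For a single sample (or paired design) of n = 191: d_min = (z_{α/2} + z_β)/√n.
z-sum = 1.960 + 0.842 = 2.802.
d_min = 2.802 / √191 = 2.802 / 13.820 = 0.203.

d_min ≈ 0.20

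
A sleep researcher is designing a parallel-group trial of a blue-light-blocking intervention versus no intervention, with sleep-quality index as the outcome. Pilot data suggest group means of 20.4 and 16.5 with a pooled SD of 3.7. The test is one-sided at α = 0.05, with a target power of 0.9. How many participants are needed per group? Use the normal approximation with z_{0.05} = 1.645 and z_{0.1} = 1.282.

n = 16 per group

Cohen's d = |M₁ − M₂| / SD_pooled = |20.4 − 16.5| / 3.7 = 3.9 / 3.7 = 1.054.
For two independent groups with equal n: n = 2·((z_{α} + z_β) / d)².
z_{α} + z_β = 1.645 + 1.282 = 2.927.
n = 2 × (2.927 / 1.054)² = 2 × 2.777² = 2 × 7.71 = 15.4.
Round up to the next whole participant.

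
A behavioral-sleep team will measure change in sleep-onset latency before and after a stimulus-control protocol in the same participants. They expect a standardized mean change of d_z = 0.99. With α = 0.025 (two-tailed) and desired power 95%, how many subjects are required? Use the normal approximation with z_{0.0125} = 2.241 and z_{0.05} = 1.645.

n = 16 pairs

For a paired (one-sample on differences) test: n = ((z_{α/2} + z_β) / d)².
z_{α/2} + z_β = 2.241 + 1.645 = 3.886.
n = (3.886 / 0.99)² = 3.925² = 15.41.
Round up.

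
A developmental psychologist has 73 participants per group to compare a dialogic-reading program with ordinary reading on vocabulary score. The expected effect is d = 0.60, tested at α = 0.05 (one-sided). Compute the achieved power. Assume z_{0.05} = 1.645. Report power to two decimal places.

For two equal groups, power = Φ(d·√(n/2) − z_{α}).
d·√(n/2) = 0.60 × √(73/2) = 0.60 × 6.042 = 3.625.
z_β = 3.625 − 1.645 = 1.980.
Power = Φ(1.980) = 0.976.

power ≈ 0.98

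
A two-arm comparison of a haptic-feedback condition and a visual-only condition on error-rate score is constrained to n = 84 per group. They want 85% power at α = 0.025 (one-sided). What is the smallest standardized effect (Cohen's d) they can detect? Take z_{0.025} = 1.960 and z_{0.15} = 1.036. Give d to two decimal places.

d_min ≈ 0.46

For two independent groups of n = 84 each: d_min = (z_{α} + z_β)·√(2/n).
z-sum = 1.960 + 1.036 = 2.996.
d_min = 2.996 × √(2/84) = 2.996 × 0.1543 = 0.462.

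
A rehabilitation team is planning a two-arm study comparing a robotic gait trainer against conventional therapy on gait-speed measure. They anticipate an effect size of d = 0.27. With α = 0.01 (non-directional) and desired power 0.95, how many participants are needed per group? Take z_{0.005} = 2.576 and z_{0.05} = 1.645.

n = 489 per group

For two independent groups with equal n: n = 2·((z_{α/2} + z_β) / d)².
z_{α/2} + z_β = 2.576 + 1.645 = 4.221.
n = 2 × (4.221 / 0.27)² = 2 × 15.633² = 2 × 244.40 = 488.8.
Round up to the next whole participant.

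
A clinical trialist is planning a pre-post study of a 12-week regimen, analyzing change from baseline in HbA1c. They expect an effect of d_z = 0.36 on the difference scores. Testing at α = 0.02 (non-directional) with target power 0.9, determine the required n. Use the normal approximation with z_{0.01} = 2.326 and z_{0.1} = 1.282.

For a paired (one-sample on differences) test: n = ((z_{α/2} + z_β) / d)².
z_{α/2} + z_β = 2.326 + 1.282 = 3.608.
n = (3.608 / 0.36)² = 10.022² = 100.44.
Round up.

n = 101 pairs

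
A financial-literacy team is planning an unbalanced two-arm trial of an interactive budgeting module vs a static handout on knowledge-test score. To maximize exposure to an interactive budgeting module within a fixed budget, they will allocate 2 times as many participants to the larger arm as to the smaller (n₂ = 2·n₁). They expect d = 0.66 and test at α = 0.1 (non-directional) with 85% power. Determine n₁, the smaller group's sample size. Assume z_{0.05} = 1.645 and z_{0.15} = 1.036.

n₁ = 25

With allocation ratio k = n₂/n₁ = 2, Var(x̄₁−x̄₂) = σ²(1/n₁ + 1/(k·n₁)) = σ²·(k+1)/(k·n₁).
So n₁ = (1 + 1/k)·((z_{α/2} + z_β)/d)² = 1.500 × (2.681/0.66)².
n₁ = 1.500 × 16.50 = 24.8.
Round up: n₁ = 25, giving n₂ = 2 × 25 = 50.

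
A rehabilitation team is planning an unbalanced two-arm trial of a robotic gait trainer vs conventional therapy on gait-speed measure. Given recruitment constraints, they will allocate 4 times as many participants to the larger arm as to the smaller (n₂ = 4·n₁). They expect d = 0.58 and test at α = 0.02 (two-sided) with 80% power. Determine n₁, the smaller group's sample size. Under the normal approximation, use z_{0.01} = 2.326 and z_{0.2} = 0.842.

n₁ = 38

With allocation ratio k = n₂/n₁ = 4, Var(x̄₁−x̄₂) = σ²(1/n₁ + 1/(k·n₁)) = σ²·(k+1)/(k·n₁).
So n₁ = (1 + 1/k)·((z_{α/2} + z_β)/d)² = 1.250 × (3.168/0.58)².
n₁ = 1.250 × 29.83 = 37.3.
Round up: n₁ = 38, giving n₂ = 4 × 38 = 152.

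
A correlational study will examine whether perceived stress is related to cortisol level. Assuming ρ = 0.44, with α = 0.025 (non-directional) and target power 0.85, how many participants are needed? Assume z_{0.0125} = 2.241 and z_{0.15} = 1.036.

Fisher's z: C = ½·ln((1+r)/(1−r)) = ½·ln(2.5714) = 0.4722.
n = ((z_{α/2} + z_β)/C)² + 3.
(2.241 + 1.036) / 0.4722 = 3.277 / 0.4722 = 6.940.
n = 6.940² + 3 = 48.16 + 3 = 51.2.
Round up.

n = 52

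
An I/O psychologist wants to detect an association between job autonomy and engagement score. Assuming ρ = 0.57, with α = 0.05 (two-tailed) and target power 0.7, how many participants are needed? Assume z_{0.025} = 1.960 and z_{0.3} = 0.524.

Fisher's z: C = ½·ln((1+r)/(1−r)) = ½·ln(3.6512) = 0.6475.
n = ((z_{α/2} + z_β)/C)² + 3.
(1.960 + 0.524) / 0.6475 = 2.484 / 0.6475 = 3.836.
n = 3.836² + 3 = 14.72 + 3 = 17.7.
Round up.

n = 18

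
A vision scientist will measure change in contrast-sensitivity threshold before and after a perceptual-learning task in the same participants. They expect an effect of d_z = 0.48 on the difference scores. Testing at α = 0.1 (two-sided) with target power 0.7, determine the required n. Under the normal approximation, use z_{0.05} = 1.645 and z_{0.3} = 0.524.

n = 21 pairs

For a paired (one-sample on differences) test: n = ((z_{α/2} + z_β) / d)².
z_{α/2} + z_β = 1.645 + 0.524 = 2.169.
n = (2.169 / 0.48)² = 4.519² = 20.42.
Round up.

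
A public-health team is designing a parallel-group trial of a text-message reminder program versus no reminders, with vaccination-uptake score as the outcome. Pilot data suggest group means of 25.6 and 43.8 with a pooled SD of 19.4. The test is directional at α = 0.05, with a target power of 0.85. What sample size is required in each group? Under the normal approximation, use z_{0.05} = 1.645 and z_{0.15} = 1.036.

n = 17 per group

Cohen's d = |M₁ − M₂| / SD_pooled = |25.6 − 43.8| / 19.4 = 18.2 / 19.4 = 0.938.
For two independent groups with equal n: n = 2·((z_{α} + z_β) / d)².
z_{α} + z_β = 1.645 + 1.036 = 2.681.
n = 2 × (2.681 / 0.938)² = 2 × 2.858² = 2 × 8.17 = 16.3.
Round up to the next whole participant.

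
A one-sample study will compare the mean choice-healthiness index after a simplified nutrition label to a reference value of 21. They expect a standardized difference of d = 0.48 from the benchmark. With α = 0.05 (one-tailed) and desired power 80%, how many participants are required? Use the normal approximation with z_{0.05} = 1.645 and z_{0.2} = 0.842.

For a one-sample test: n = ((z_{α} + z_β) / d)².
z_{α} + z_β = 1.645 + 0.842 = 2.487.
n = (2.487 / 0.48)² = 5.181² = 26.85.
Round up.

n = 27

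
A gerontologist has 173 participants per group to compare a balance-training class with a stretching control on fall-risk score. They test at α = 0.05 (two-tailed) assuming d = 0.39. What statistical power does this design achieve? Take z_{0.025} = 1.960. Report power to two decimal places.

power ≈ 0.95

For two equal groups, power = Φ(d·√(n/2) − z_{α/2}).
d·√(n/2) = 0.39 × √(173/2) = 0.39 × 9.301 = 3.627.
z_β = 3.627 − 1.960 = 1.667.
Power = Φ(1.667) = 0.952.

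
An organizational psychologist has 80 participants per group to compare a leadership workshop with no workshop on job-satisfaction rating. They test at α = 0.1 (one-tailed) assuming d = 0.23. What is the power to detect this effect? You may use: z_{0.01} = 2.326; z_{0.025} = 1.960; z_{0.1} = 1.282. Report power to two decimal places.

For two equal groups, power = Φ(d·√(n/2) − z_{α}).
d·√(n/2) = 0.23 × √(80/2) = 0.23 × 6.325 = 1.455.
z_β = 1.455 − 1.282 = 0.173.
Power = Φ(0.173) = 0.569.

power ≈ 0.57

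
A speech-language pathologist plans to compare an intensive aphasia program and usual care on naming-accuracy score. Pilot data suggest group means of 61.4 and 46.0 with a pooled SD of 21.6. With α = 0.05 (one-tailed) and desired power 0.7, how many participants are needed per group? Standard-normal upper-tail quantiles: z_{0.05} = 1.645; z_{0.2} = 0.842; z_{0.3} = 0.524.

Cohen's d = |M₁ − M₂| / SD_pooled = |61.4 − 46.0| / 21.6 = 15.4 / 21.6 = 0.713.
For two independent groups with equal n: n = 2·((z_{α} + z_β) / d)².
z_{α} + z_β = 1.645 + 0.524 = 2.169.
n = 2 × (2.169 / 0.713)² = 2 × 3.042² = 2 × 9.25 = 18.5.
Round up to the next whole participant.

n = 19 per group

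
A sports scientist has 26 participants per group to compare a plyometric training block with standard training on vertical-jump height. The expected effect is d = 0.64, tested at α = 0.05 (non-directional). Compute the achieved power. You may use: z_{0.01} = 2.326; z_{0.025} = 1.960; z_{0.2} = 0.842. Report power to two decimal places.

For two equal groups, power = Φ(d·√(n/2) − z_{α/2}).
d·√(n/2) = 0.64 × √(26/2) = 0.64 × 3.606 = 2.308.
z_β = 2.308 − 1.960 = 0.348.
Power = Φ(0.348) = 0.636.

power ≈ 0.64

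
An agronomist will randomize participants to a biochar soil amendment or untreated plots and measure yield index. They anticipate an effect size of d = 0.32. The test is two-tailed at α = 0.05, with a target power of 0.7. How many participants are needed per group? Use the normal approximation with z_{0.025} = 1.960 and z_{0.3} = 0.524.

For two independent groups with equal n: n = 2·((z_{α/2} + z_β) / d)².
z_{α/2} + z_β = 1.960 + 0.524 = 2.484.
n = 2 × (2.484 / 0.32)² = 2 × 7.763² = 2 × 60.26 = 120.5.
Round up to the next whole participant.

n = 121 per group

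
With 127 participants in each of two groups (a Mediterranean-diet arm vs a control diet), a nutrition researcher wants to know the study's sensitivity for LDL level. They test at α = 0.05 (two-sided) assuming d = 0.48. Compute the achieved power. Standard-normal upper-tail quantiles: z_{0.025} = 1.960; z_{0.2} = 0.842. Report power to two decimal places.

power ≈ 0.97

For two equal groups, power = Φ(d·√(n/2) − z_{α/2}).
d·√(n/2) = 0.48 × √(127/2) = 0.48 × 7.969 = 3.825.
z_β = 3.825 − 1.960 = 1.865.
Power = Φ(1.865) = 0.969.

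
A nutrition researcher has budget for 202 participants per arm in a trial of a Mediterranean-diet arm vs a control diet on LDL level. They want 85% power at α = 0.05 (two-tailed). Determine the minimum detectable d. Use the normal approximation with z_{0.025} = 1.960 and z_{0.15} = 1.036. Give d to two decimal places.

For two independent groups of n = 202 each: d_min = (z_{α/2} + z_β)·√(2/n).
z-sum = 1.960 + 1.036 = 2.996.
d_min = 2.996 × √(2/202) = 2.996 × 0.0995 = 0.298.

d_min ≈ 0.30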